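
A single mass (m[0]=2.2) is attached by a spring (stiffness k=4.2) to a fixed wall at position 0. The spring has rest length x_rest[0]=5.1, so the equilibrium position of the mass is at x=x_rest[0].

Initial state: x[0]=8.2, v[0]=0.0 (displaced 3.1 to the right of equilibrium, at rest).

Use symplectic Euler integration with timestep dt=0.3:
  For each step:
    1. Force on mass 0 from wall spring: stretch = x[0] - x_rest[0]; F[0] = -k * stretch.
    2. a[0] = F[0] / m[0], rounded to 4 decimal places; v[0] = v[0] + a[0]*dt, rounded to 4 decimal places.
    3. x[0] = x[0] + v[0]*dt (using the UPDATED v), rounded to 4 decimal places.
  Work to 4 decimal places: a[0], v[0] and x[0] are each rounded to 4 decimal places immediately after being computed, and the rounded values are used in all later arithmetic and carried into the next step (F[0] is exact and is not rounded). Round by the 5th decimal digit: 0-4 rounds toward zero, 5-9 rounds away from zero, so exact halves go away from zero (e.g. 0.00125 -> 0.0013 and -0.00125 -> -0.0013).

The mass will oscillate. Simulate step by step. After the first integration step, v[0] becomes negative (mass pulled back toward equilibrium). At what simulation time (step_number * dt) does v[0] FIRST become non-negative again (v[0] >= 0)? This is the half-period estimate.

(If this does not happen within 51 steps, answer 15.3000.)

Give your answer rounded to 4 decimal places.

Answer: 2.4000

Derivation:
Step 0: x=[8.2000] v=[0.0000]
Step 1: x=[7.6674] v=[-1.7755]
Step 2: x=[6.6936] v=[-3.2459]
Step 3: x=[5.4460] v=[-4.1586]
Step 4: x=[4.1390] v=[-4.3568]
Step 5: x=[2.9971] v=[-3.8064]
Step 6: x=[2.2165] v=[-2.6020]
Step 7: x=[1.9314] v=[-0.9505]
Step 8: x=[2.1907] v=[0.8642]
First v>=0 after going negative at step 8, time=2.4000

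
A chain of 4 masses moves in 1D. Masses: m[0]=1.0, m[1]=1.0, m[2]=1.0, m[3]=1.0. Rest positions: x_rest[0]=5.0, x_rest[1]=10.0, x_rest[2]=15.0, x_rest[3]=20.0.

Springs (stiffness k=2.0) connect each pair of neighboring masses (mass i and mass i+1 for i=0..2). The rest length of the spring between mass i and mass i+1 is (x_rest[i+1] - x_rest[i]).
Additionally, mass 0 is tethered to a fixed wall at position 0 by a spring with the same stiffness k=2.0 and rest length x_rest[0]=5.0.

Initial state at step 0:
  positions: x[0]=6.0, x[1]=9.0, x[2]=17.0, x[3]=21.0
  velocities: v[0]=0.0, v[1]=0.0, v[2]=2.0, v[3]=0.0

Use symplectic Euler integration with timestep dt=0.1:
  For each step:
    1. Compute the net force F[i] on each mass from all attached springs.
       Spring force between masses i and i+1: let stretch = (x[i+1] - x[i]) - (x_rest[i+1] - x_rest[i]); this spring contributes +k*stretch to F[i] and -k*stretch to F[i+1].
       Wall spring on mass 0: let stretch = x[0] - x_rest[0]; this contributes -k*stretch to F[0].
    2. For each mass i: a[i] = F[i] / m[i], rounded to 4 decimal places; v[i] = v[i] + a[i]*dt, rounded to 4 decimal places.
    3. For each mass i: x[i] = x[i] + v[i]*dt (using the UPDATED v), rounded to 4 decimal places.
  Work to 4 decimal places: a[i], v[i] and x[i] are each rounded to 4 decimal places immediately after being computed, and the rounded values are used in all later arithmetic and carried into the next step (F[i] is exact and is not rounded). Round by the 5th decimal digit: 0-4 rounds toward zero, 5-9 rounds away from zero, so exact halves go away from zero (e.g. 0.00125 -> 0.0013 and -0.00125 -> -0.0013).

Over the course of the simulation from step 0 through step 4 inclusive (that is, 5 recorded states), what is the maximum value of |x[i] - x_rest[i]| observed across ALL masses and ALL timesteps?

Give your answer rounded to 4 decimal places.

Answer: 2.1576

Derivation:
Step 0: x=[6.0000 9.0000 17.0000 21.0000] v=[0.0000 0.0000 2.0000 0.0000]
Step 1: x=[5.9400 9.1000 17.1200 21.0200] v=[-0.6000 1.0000 1.2000 0.2000]
Step 2: x=[5.8244 9.2972 17.1576 21.0620] v=[-1.1560 1.9720 0.3760 0.4200]
Step 3: x=[5.6618 9.5822 17.1161 21.1259] v=[-1.6263 2.8495 -0.4152 0.6391]
Step 4: x=[5.4643 9.9394 17.0041 21.2096] v=[-1.9746 3.5722 -1.1200 0.8371]
Max displacement = 2.1576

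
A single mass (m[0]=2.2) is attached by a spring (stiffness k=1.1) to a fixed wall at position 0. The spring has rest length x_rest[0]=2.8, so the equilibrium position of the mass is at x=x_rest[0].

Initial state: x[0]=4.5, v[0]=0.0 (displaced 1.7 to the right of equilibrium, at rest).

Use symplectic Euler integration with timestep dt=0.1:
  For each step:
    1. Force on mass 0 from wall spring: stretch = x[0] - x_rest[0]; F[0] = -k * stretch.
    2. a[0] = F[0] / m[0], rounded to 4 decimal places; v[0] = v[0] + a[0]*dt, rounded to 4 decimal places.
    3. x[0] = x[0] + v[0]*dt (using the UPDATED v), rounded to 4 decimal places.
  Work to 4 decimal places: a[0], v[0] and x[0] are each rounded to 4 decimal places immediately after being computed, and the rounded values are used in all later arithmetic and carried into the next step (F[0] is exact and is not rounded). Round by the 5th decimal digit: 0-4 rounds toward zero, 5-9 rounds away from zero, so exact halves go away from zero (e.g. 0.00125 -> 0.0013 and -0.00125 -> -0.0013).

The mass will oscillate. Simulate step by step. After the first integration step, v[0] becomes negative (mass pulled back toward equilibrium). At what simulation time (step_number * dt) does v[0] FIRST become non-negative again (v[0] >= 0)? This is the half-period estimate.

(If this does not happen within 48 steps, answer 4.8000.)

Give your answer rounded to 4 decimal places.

Answer: 4.5000

Derivation:
Step 0: x=[4.5000] v=[0.0000]
Step 1: x=[4.4915] v=[-0.0850]
Step 2: x=[4.4745] v=[-0.1696]
Step 3: x=[4.4492] v=[-0.2533]
Step 4: x=[4.4156] v=[-0.3358]
Step 5: x=[4.3739] v=[-0.4166]
Step 6: x=[4.3244] v=[-0.4953]
Step 7: x=[4.2673] v=[-0.5715]
Step 8: x=[4.2028] v=[-0.6449]
Step 9: x=[4.1313] v=[-0.7150]
Step 10: x=[4.0531] v=[-0.7816]
Step 11: x=[3.9687] v=[-0.8443]
Step 12: x=[3.8784] v=[-0.9027]
Step 13: x=[3.7827] v=[-0.9566]
Step 14: x=[3.6821] v=[-1.0057]
Step 15: x=[3.5771] v=[-1.0498]
Step 16: x=[3.4682] v=[-1.0887]
Step 17: x=[3.3560] v=[-1.1221]
Step 18: x=[3.2410] v=[-1.1499]
Step 19: x=[3.1238] v=[-1.1720]
Step 20: x=[3.0050] v=[-1.1882]
Step 21: x=[2.8852] v=[-1.1985]
Step 22: x=[2.7649] v=[-1.2028]
Step 23: x=[2.6448] v=[-1.2010]
Step 24: x=[2.5255] v=[-1.1932]
Step 25: x=[2.4076] v=[-1.1795]
Step 26: x=[2.2916] v=[-1.1599]
Step 27: x=[2.1782] v=[-1.1345]
Step 28: x=[2.0679] v=[-1.1034]
Step 29: x=[1.9612] v=[-1.0668]
Step 30: x=[1.8587] v=[-1.0249]
Step 31: x=[1.7609] v=[-0.9778]
Step 32: x=[1.6683] v=[-0.9258]
Step 33: x=[1.5814] v=[-0.8692]
Step 34: x=[1.5006] v=[-0.8083]
Step 35: x=[1.4263] v=[-0.7433]
Step 36: x=[1.3588] v=[-0.6746]
Step 37: x=[1.2986] v=[-0.6025]
Step 38: x=[1.2459] v=[-0.5274]
Step 39: x=[1.2009] v=[-0.4497]
Step 40: x=[1.1639] v=[-0.3697]
Step 41: x=[1.1351] v=[-0.2879]
Step 42: x=[1.1146] v=[-0.2047]
Step 43: x=[1.1026] v=[-0.1204]
Step 44: x=[1.0991] v=[-0.0355]
Step 45: x=[1.1041] v=[0.0496]
First v>=0 after going negative at step 45, time=4.5000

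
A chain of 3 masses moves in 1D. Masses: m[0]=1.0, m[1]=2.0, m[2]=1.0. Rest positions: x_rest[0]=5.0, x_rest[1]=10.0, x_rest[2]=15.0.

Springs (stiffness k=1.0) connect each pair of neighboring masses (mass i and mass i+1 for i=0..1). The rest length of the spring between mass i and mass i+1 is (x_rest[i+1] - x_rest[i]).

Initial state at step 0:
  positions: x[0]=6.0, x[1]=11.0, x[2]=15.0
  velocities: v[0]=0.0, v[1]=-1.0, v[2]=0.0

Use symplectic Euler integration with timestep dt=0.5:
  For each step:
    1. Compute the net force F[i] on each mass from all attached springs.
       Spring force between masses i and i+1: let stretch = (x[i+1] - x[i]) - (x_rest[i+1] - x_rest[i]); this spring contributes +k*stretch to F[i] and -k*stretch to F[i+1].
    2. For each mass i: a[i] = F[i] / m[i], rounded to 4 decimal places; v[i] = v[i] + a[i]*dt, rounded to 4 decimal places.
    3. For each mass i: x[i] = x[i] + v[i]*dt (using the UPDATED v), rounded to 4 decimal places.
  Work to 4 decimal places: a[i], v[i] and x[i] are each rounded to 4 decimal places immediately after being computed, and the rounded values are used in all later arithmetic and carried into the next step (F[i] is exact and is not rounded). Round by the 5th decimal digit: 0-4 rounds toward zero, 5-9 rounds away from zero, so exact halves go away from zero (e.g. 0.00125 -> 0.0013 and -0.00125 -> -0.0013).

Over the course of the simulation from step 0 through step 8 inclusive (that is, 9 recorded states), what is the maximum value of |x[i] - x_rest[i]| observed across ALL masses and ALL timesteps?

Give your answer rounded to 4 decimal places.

Step 0: x=[6.0000 11.0000 15.0000] v=[0.0000 -1.0000 0.0000]
Step 1: x=[6.0000 10.3750 15.2500] v=[0.0000 -1.2500 0.5000]
Step 2: x=[5.8438 9.8125 15.5313] v=[-0.3125 -1.1250 0.5625]
Step 3: x=[5.4297 9.4688 15.6329] v=[-0.8282 -0.6875 0.2031]
Step 4: x=[4.7754 9.3907 15.4434] v=[-1.3087 -0.1563 -0.3790]
Step 5: x=[4.0249 9.4923 14.9907] v=[-1.5011 0.2031 -0.9054]
Step 6: x=[3.3912 9.5978 14.4134] v=[-1.2674 0.2109 -1.1546]
Step 7: x=[3.0592 9.5294 13.8822] v=[-0.6641 -0.1369 -1.0624]
Step 8: x=[3.0947 9.1963 13.5128] v=[0.0710 -0.6663 -0.7388]
Max displacement = 1.9408

Answer: 1.9408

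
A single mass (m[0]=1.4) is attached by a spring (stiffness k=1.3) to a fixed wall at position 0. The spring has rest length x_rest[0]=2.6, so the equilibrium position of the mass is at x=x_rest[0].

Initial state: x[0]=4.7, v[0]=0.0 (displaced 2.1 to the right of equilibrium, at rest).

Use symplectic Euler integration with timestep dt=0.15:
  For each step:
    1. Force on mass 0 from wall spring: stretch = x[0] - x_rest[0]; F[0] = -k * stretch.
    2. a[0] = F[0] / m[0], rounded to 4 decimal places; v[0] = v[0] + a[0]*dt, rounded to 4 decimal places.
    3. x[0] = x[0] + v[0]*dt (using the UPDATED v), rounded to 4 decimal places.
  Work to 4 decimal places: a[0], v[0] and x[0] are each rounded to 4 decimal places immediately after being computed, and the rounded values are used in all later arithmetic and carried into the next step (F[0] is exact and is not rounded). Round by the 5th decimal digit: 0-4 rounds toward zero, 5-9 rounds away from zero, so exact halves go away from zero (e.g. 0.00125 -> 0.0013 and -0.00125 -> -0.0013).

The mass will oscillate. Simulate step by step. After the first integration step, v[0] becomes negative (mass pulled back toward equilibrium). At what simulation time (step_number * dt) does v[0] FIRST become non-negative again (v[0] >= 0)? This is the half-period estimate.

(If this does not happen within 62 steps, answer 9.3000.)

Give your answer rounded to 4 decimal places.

Answer: 3.3000

Derivation:
Step 0: x=[4.7000] v=[0.0000]
Step 1: x=[4.6561] v=[-0.2925]
Step 2: x=[4.5693] v=[-0.5789]
Step 3: x=[4.4413] v=[-0.8532]
Step 4: x=[4.2748] v=[-1.1097]
Step 5: x=[4.0734] v=[-1.3430]
Step 6: x=[3.8412] v=[-1.5482]
Step 7: x=[3.5830] v=[-1.7211]
Step 8: x=[3.3043] v=[-1.8580]
Step 9: x=[3.0109] v=[-1.9561]
Step 10: x=[2.7089] v=[-2.0133]
Step 11: x=[2.4046] v=[-2.0285]
Step 12: x=[2.1044] v=[-2.0013]
Step 13: x=[1.8146] v=[-1.9323]
Step 14: x=[1.5412] v=[-1.8229]
Step 15: x=[1.2899] v=[-1.6754]
Step 16: x=[1.0660] v=[-1.4929]
Step 17: x=[0.8741] v=[-1.2792]
Step 18: x=[0.7183] v=[-1.0388]
Step 19: x=[0.6018] v=[-0.7767]
Step 20: x=[0.5270] v=[-0.4984]
Step 21: x=[0.4955] v=[-0.2097]
Step 22: x=[0.5080] v=[0.0834]
First v>=0 after going negative at step 22, time=3.3000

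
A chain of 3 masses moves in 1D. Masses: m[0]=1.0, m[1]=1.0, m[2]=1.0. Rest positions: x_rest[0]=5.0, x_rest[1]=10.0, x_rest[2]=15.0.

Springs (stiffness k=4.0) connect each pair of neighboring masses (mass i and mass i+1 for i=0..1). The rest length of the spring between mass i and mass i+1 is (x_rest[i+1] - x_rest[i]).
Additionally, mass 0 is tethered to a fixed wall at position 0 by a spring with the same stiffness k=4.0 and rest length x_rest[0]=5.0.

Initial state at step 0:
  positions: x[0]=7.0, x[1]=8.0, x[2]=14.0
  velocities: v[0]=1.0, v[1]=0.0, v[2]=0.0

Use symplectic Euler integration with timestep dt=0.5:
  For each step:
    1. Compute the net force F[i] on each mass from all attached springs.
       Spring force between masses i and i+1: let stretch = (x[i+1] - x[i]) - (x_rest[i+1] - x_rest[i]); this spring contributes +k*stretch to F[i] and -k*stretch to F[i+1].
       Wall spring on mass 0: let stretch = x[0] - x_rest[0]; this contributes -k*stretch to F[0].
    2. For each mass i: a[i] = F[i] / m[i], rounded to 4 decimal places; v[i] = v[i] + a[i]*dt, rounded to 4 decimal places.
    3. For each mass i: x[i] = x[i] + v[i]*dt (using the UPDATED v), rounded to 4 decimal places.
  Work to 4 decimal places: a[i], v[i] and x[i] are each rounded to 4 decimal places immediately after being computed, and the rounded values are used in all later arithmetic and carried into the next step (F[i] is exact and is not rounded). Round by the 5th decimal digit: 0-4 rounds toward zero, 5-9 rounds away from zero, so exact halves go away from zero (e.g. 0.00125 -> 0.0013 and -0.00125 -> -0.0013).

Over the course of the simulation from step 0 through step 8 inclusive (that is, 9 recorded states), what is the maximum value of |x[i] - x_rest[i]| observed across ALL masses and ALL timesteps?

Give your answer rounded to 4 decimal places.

Step 0: x=[7.0000 8.0000 14.0000] v=[1.0000 0.0000 0.0000]
Step 1: x=[1.5000 13.0000 13.0000] v=[-11.0000 10.0000 -2.0000]
Step 2: x=[6.0000 6.5000 17.0000] v=[9.0000 -13.0000 8.0000]
Step 3: x=[5.0000 10.0000 15.5000] v=[-2.0000 7.0000 -3.0000]
Step 4: x=[4.0000 14.0000 13.5000] v=[-2.0000 8.0000 -4.0000]
Step 5: x=[9.0000 7.5000 17.0000] v=[10.0000 -13.0000 7.0000]
Step 6: x=[3.5000 12.0000 16.0000] v=[-11.0000 9.0000 -2.0000]
Step 7: x=[3.0000 12.0000 16.0000] v=[-1.0000 0.0000 0.0000]
Step 8: x=[8.5000 7.0000 17.0000] v=[11.0000 -10.0000 2.0000]
Max displacement = 4.0000

Answer: 4.0000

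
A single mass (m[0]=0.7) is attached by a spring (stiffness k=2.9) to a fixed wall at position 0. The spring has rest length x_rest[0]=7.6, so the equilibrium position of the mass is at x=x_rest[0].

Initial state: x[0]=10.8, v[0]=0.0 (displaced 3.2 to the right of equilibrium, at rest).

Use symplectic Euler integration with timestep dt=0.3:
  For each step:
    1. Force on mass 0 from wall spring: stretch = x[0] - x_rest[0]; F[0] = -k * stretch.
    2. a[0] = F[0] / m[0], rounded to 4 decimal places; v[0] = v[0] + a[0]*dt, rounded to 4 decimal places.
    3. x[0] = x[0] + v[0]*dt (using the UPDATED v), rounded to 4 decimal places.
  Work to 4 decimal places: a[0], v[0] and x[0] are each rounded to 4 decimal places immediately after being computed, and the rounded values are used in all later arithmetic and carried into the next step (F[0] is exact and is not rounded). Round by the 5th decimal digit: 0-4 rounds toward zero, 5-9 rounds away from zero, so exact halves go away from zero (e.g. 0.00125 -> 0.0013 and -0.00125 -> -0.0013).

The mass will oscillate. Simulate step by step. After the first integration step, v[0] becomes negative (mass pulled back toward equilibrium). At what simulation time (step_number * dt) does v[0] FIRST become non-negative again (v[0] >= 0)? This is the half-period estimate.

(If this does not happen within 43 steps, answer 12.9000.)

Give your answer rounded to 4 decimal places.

Answer: 1.8000

Derivation:
Step 0: x=[10.8000] v=[0.0000]
Step 1: x=[9.6069] v=[-3.9771]
Step 2: x=[7.6655] v=[-6.4714]
Step 3: x=[5.6997] v=[-6.5528]
Step 4: x=[4.4424] v=[-4.1910]
Step 5: x=[4.3624] v=[-0.2666]
Step 6: x=[5.4896] v=[3.7573]
First v>=0 after going negative at step 6, time=1.8000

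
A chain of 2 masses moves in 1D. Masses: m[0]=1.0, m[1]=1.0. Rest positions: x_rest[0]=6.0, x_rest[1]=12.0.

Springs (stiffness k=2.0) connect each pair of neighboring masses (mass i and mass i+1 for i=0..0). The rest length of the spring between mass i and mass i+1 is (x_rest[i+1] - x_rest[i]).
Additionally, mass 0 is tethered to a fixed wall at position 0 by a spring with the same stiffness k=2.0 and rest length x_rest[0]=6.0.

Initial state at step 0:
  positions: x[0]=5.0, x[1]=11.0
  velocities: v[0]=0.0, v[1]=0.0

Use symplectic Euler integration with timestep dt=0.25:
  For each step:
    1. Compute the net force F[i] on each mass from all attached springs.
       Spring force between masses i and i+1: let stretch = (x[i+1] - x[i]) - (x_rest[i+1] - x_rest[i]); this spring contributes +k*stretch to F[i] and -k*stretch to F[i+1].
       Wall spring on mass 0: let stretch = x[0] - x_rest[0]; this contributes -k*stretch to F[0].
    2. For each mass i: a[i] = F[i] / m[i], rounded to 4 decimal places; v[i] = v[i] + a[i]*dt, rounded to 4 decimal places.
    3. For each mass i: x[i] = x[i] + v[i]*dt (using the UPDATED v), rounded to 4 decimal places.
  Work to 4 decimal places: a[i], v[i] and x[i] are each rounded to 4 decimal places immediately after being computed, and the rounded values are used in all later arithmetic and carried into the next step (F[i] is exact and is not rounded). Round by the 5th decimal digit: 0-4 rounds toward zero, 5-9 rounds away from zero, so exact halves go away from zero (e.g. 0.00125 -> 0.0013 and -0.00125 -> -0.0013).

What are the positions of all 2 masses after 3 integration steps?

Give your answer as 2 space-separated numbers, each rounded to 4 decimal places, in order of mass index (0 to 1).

Answer: 5.6036 11.0723

Derivation:
Step 0: x=[5.0000 11.0000] v=[0.0000 0.0000]
Step 1: x=[5.1250 11.0000] v=[0.5000 0.0000]
Step 2: x=[5.3438 11.0156] v=[0.8750 0.0625]
Step 3: x=[5.6036 11.0723] v=[1.0390 0.2266]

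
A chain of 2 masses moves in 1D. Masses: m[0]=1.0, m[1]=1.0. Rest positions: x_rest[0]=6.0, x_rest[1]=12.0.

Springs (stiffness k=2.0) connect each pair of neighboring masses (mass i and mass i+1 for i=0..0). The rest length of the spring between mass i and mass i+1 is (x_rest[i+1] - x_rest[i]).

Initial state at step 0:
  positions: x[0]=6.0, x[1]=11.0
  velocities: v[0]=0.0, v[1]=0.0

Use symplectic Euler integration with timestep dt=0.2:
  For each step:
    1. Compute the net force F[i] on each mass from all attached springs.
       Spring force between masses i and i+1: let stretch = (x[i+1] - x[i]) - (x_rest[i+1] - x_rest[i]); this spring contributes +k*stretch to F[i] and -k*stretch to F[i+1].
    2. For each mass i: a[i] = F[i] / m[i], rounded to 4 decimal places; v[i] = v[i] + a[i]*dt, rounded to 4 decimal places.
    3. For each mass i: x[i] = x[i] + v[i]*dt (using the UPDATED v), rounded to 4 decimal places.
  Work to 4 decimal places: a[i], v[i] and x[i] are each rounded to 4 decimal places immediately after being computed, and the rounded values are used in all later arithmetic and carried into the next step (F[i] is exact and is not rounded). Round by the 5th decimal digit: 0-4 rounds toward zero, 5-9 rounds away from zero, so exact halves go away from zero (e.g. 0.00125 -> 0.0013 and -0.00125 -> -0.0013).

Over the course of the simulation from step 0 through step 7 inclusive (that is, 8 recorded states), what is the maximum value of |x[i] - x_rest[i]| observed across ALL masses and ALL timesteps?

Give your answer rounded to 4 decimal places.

Step 0: x=[6.0000 11.0000] v=[0.0000 0.0000]
Step 1: x=[5.9200 11.0800] v=[-0.4000 0.4000]
Step 2: x=[5.7728 11.2272] v=[-0.7360 0.7360]
Step 3: x=[5.5820 11.4180] v=[-0.9542 0.9542]
Step 4: x=[5.3780 11.6220] v=[-1.0198 1.0198]
Step 5: x=[5.1936 11.8064] v=[-0.9222 0.9222]
Step 6: x=[5.0582 11.9418] v=[-0.6771 0.6771]
Step 7: x=[4.9935 12.0065] v=[-0.3237 0.3237]
Max displacement = 1.0065

Answer: 1.0065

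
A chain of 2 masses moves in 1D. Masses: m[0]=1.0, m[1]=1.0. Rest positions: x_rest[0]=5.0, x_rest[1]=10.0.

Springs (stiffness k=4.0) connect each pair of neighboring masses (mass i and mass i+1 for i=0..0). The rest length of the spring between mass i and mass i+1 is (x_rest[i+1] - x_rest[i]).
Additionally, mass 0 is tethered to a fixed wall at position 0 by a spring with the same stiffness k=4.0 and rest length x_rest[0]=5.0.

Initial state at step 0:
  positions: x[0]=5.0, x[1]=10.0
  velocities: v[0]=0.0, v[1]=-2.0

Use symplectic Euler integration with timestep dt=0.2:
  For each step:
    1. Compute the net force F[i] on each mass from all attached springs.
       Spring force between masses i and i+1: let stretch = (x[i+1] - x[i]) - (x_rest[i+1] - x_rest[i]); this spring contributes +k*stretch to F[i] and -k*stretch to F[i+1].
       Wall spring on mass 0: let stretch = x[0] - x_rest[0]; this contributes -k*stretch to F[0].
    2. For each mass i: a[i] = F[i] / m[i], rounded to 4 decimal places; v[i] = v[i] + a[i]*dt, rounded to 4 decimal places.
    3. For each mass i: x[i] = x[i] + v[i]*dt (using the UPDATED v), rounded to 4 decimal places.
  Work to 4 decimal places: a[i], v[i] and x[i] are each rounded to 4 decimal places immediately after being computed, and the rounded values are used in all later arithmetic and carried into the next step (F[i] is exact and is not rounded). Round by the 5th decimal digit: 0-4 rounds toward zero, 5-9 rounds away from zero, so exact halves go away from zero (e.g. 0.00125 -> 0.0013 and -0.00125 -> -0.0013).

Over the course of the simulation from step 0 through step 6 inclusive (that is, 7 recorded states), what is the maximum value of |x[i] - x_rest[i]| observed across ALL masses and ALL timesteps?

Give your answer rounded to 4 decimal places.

Step 0: x=[5.0000 10.0000] v=[0.0000 -2.0000]
Step 1: x=[5.0000 9.6000] v=[0.0000 -2.0000]
Step 2: x=[4.9360 9.2640] v=[-0.3200 -1.6800]
Step 3: x=[4.7747 9.0355] v=[-0.8064 -1.1424]
Step 4: x=[4.5312 8.9253] v=[-1.2175 -0.5510]
Step 5: x=[4.2658 8.9120] v=[-1.3272 -0.0663]
Step 6: x=[4.0612 8.9553] v=[-1.0229 0.2167]
Max displacement = 1.0880

Answer: 1.0880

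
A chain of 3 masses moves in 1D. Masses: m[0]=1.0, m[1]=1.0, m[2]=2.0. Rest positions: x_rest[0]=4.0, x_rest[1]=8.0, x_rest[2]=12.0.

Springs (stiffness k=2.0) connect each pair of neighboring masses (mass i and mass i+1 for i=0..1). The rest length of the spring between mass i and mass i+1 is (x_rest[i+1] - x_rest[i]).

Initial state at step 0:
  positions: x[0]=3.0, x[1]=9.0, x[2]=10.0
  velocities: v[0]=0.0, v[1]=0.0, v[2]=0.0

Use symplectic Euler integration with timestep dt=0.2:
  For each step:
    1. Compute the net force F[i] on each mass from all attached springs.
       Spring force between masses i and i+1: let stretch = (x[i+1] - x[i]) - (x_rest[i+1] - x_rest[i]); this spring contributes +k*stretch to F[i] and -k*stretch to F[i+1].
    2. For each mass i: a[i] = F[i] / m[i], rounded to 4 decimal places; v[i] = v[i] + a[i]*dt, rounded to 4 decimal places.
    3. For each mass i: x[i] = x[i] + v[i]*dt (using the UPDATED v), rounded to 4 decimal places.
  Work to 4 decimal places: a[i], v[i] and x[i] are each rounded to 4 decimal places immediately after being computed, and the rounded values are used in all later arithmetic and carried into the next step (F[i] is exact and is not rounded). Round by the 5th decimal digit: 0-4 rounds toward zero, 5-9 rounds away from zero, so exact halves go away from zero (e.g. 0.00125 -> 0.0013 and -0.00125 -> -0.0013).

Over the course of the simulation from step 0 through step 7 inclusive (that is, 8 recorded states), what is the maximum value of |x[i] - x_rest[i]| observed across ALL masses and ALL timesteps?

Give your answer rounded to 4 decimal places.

Step 0: x=[3.0000 9.0000 10.0000] v=[0.0000 0.0000 0.0000]
Step 1: x=[3.1600 8.6000 10.1200] v=[0.8000 -2.0000 0.6000]
Step 2: x=[3.4352 7.8864 10.3392] v=[1.3760 -3.5680 1.0960]
Step 3: x=[3.7465 7.0129 10.6203] v=[1.5565 -4.3674 1.4054]
Step 4: x=[3.9991 6.1667 10.9171] v=[1.2631 -4.2310 1.4839]
Step 5: x=[4.1051 5.5271 11.1839] v=[0.5301 -3.1979 1.3338]
Step 6: x=[4.0049 5.2263 11.3844] v=[-0.5011 -1.5040 1.0024]
Step 7: x=[3.6824 5.3204 11.4986] v=[-1.6125 0.4707 0.5708]
Max displacement = 2.7737

Answer: 2.7737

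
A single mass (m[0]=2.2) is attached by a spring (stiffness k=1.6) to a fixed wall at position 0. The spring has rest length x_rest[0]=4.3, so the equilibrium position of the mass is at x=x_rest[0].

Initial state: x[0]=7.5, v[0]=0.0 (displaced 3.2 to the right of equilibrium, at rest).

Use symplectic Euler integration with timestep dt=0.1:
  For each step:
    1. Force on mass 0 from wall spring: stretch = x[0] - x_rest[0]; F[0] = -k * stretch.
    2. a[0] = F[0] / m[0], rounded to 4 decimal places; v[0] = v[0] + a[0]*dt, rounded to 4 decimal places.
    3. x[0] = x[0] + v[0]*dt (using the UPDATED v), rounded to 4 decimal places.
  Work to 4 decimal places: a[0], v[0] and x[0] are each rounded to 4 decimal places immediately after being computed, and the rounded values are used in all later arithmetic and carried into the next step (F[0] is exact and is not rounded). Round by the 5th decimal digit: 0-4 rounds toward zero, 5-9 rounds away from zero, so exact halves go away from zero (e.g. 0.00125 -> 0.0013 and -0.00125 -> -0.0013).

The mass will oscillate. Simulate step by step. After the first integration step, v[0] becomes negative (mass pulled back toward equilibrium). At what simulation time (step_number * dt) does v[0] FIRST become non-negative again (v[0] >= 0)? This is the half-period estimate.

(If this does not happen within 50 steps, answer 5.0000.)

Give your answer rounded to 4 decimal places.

Step 0: x=[7.5000] v=[0.0000]
Step 1: x=[7.4767] v=[-0.2327]
Step 2: x=[7.4303] v=[-0.4637]
Step 3: x=[7.3612] v=[-0.6914]
Step 4: x=[7.2698] v=[-0.9140]
Step 5: x=[7.1568] v=[-1.1300]
Step 6: x=[7.0230] v=[-1.3378]
Step 7: x=[6.8694] v=[-1.5358]
Step 8: x=[6.6971] v=[-1.7227]
Step 9: x=[6.5074] v=[-1.8970]
Step 10: x=[6.3017] v=[-2.0575]
Step 11: x=[6.0814] v=[-2.2031]
Step 12: x=[5.8481] v=[-2.3327]
Step 13: x=[5.6036] v=[-2.4453]
Step 14: x=[5.3496] v=[-2.5401]
Step 15: x=[5.0880] v=[-2.6164]
Step 16: x=[4.8206] v=[-2.6737]
Step 17: x=[4.5494] v=[-2.7116]
Step 18: x=[4.2764] v=[-2.7297]
Step 19: x=[4.0036] v=[-2.7280]
Step 20: x=[3.7330] v=[-2.7064]
Step 21: x=[3.4665] v=[-2.6652]
Step 22: x=[3.2060] v=[-2.6046]
Step 23: x=[2.9535] v=[-2.5250]
Step 24: x=[2.7108] v=[-2.4271]
Step 25: x=[2.4797] v=[-2.3115]
Step 26: x=[2.2618] v=[-2.1791]
Step 27: x=[2.0587] v=[-2.0309]
Step 28: x=[1.8719] v=[-1.8679]
Step 29: x=[1.7028] v=[-1.6913]
Step 30: x=[1.5526] v=[-1.5024]
Step 31: x=[1.4223] v=[-1.3026]
Step 32: x=[1.3130] v=[-1.0933]
Step 33: x=[1.2254] v=[-0.8761]
Step 34: x=[1.1602] v=[-0.6525]
Step 35: x=[1.1178] v=[-0.4242]
Step 36: x=[1.0985] v=[-0.1928]
Step 37: x=[1.1025] v=[0.0400]
First v>=0 after going negative at step 37, time=3.7000

Answer: 3.7000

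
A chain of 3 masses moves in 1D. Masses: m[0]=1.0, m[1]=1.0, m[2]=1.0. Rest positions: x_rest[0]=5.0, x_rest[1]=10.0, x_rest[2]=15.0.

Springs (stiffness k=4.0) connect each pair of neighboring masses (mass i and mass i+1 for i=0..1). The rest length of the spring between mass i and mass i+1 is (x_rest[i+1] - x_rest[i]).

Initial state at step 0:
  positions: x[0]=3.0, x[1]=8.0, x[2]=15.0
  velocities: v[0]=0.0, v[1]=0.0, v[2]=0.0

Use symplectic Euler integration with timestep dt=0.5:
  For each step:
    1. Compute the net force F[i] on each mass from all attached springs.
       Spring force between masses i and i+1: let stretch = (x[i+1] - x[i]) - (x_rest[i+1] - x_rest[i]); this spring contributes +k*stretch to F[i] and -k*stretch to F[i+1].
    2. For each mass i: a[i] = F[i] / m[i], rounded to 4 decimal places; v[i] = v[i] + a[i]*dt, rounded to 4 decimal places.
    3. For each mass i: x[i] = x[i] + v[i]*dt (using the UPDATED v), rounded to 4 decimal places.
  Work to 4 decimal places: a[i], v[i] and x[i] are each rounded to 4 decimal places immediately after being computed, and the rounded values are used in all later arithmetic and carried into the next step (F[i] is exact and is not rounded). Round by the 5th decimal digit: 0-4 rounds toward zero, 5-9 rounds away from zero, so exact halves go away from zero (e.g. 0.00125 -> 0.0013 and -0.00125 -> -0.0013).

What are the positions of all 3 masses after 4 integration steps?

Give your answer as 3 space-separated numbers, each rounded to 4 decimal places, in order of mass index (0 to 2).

Step 0: x=[3.0000 8.0000 15.0000] v=[0.0000 0.0000 0.0000]
Step 1: x=[3.0000 10.0000 13.0000] v=[0.0000 4.0000 -4.0000]
Step 2: x=[5.0000 8.0000 13.0000] v=[4.0000 -4.0000 0.0000]
Step 3: x=[5.0000 8.0000 13.0000] v=[0.0000 0.0000 0.0000]
Step 4: x=[3.0000 10.0000 13.0000] v=[-4.0000 4.0000 0.0000]

Answer: 3.0000 10.0000 13.0000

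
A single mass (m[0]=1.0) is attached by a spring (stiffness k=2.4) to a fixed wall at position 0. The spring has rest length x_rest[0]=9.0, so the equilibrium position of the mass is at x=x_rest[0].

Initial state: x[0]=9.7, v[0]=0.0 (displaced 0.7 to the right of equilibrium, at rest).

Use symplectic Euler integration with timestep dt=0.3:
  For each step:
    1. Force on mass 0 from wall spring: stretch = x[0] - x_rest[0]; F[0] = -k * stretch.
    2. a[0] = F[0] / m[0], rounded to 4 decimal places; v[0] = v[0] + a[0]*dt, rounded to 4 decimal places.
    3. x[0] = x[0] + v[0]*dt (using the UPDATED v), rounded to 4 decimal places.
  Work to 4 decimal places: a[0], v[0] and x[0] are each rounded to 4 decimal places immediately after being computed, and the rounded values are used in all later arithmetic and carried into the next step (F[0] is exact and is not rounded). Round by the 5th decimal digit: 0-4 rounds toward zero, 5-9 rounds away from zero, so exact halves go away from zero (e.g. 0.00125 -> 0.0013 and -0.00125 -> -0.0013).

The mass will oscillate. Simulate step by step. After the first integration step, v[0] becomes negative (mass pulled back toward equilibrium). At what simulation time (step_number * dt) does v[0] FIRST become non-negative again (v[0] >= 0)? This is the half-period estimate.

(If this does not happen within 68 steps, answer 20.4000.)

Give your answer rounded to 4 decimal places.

Step 0: x=[9.7000] v=[0.0000]
Step 1: x=[9.5488] v=[-0.5040]
Step 2: x=[9.2791] v=[-0.8991]
Step 3: x=[8.9491] v=[-1.1000]
Step 4: x=[8.6301] v=[-1.0633]
Step 5: x=[8.3910] v=[-0.7970]
Step 6: x=[8.2835] v=[-0.3585]
Step 7: x=[8.3307] v=[0.1574]
First v>=0 after going negative at step 7, time=2.1000

Answer: 2.1000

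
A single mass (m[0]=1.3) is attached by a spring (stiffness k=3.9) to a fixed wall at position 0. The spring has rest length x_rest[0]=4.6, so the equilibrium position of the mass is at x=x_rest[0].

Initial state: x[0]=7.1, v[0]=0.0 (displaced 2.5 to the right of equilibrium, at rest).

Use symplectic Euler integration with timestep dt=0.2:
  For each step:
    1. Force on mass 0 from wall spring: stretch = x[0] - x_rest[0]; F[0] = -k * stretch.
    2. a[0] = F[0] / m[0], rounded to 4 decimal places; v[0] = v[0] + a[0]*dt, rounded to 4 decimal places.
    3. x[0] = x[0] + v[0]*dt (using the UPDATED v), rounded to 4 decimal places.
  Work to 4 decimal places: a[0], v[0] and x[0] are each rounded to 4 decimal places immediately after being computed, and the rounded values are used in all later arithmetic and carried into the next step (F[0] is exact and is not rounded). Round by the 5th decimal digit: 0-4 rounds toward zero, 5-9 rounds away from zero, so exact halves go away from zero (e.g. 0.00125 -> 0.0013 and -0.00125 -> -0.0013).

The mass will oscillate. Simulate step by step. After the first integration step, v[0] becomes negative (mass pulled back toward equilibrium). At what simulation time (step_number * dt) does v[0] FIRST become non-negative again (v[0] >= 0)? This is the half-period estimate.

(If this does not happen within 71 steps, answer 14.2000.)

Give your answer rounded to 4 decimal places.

Answer: 2.0000

Derivation:
Step 0: x=[7.1000] v=[0.0000]
Step 1: x=[6.8000] v=[-1.5000]
Step 2: x=[6.2360] v=[-2.8200]
Step 3: x=[5.4757] v=[-3.8016]
Step 4: x=[4.6103] v=[-4.3270]
Step 5: x=[3.7437] v=[-4.3332]
Step 6: x=[2.9798] v=[-3.8194]
Step 7: x=[2.4103] v=[-2.8473]
Step 8: x=[2.1036] v=[-1.5335]
Step 9: x=[2.0965] v=[-0.0357]
Step 10: x=[2.3898] v=[1.4664]
First v>=0 after going negative at step 10, time=2.0000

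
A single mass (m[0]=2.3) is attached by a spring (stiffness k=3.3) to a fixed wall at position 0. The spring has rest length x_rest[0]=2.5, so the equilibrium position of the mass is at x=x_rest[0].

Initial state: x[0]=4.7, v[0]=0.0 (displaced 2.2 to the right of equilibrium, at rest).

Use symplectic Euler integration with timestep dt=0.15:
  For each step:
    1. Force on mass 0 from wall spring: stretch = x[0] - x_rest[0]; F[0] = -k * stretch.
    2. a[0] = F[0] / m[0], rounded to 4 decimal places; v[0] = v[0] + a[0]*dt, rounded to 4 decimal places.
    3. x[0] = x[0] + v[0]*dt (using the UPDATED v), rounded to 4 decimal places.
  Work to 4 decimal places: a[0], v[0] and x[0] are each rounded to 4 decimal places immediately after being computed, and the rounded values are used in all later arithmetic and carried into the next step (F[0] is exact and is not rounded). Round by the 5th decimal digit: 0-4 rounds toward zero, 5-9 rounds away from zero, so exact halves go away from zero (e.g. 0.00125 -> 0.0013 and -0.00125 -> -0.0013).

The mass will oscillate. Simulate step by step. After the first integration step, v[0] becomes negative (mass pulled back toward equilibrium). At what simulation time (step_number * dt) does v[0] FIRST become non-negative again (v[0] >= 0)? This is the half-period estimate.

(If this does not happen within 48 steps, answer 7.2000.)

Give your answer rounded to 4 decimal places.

Answer: 2.7000

Derivation:
Step 0: x=[4.7000] v=[0.0000]
Step 1: x=[4.6290] v=[-0.4735]
Step 2: x=[4.4892] v=[-0.9317]
Step 3: x=[4.2852] v=[-1.3598]
Step 4: x=[4.0236] v=[-1.7440]
Step 5: x=[3.7128] v=[-2.0719]
Step 6: x=[3.3629] v=[-2.3329]
Step 7: x=[2.9851] v=[-2.5186]
Step 8: x=[2.5917] v=[-2.6230]
Step 9: x=[2.1953] v=[-2.6427]
Step 10: x=[1.8087] v=[-2.5771]
Step 11: x=[1.4445] v=[-2.4283]
Step 12: x=[1.1143] v=[-2.2011]
Step 13: x=[0.8289] v=[-1.9029]
Step 14: x=[0.5974] v=[-1.5432]
Step 15: x=[0.4273] v=[-1.1337]
Step 16: x=[0.3242] v=[-0.6876]
Step 17: x=[0.2913] v=[-0.2193]
Step 18: x=[0.3297] v=[0.2561]
First v>=0 after going negative at step 18, time=2.7000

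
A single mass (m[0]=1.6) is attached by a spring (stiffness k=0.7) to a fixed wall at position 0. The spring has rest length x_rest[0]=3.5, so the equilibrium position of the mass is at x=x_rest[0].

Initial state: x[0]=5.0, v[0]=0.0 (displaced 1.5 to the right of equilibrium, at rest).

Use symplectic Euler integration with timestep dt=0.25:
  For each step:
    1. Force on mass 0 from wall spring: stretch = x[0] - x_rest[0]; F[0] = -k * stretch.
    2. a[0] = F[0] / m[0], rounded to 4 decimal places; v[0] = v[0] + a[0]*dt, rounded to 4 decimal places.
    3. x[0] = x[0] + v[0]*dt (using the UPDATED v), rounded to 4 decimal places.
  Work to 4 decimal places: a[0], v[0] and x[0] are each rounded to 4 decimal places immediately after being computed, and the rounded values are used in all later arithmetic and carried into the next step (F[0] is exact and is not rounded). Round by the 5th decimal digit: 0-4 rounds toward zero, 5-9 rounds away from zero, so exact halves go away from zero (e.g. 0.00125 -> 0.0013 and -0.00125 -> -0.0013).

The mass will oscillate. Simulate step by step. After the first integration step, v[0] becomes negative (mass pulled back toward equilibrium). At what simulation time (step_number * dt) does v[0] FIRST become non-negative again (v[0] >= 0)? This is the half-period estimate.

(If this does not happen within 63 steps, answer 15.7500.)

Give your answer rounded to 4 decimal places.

Answer: 4.7500

Derivation:
Step 0: x=[5.0000] v=[0.0000]
Step 1: x=[4.9590] v=[-0.1641]
Step 2: x=[4.8781] v=[-0.3237]
Step 3: x=[4.7595] v=[-0.4744]
Step 4: x=[4.6065] v=[-0.6122]
Step 5: x=[4.4232] v=[-0.7332]
Step 6: x=[4.2147] v=[-0.8342]
Step 7: x=[3.9866] v=[-0.9124]
Step 8: x=[3.7452] v=[-0.9656]
Step 9: x=[3.4971] v=[-0.9924]
Step 10: x=[3.2491] v=[-0.9921]
Step 11: x=[3.0079] v=[-0.9647]
Step 12: x=[2.7802] v=[-0.9109]
Step 13: x=[2.5722] v=[-0.8322]
Step 14: x=[2.3895] v=[-0.7307]
Step 15: x=[2.2372] v=[-0.6093]
Step 16: x=[2.1194] v=[-0.4712]
Step 17: x=[2.0394] v=[-0.3202]
Step 18: x=[1.9993] v=[-0.1605]
Step 19: x=[2.0002] v=[0.0037]
First v>=0 after going negative at step 19, time=4.7500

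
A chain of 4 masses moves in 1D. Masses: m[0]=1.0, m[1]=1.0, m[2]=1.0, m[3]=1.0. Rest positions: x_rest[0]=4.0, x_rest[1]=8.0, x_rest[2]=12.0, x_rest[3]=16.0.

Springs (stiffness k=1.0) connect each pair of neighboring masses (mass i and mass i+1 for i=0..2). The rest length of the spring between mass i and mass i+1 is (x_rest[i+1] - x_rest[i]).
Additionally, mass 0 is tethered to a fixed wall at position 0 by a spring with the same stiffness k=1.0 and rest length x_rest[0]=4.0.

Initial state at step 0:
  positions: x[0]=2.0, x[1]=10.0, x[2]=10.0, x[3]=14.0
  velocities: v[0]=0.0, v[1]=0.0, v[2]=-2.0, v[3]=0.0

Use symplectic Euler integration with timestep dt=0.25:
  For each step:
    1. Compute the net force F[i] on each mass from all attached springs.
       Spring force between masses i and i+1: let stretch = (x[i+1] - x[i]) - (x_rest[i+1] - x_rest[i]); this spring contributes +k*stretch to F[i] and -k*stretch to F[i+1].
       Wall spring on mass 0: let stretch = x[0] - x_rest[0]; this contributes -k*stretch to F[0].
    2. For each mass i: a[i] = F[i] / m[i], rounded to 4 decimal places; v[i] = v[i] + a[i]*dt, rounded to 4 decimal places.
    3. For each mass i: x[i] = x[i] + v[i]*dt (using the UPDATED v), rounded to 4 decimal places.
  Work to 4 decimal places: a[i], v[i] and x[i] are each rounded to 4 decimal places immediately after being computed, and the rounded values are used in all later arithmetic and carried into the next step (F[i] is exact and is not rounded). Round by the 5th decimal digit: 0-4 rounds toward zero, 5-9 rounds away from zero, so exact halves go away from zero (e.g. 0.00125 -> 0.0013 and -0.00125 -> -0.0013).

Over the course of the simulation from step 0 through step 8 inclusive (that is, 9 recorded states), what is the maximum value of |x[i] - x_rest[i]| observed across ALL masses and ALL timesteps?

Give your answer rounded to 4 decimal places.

Step 0: x=[2.0000 10.0000 10.0000 14.0000] v=[0.0000 0.0000 -2.0000 0.0000]
Step 1: x=[2.3750 9.5000 9.7500 14.0000] v=[1.5000 -2.0000 -1.0000 0.0000]
Step 2: x=[3.0469 8.5703 9.7500 13.9844] v=[2.6875 -3.7188 0.0000 -0.0625]
Step 3: x=[3.8736 7.3691 9.9409 13.9541] v=[3.3066 -4.8047 0.7637 -0.1211]
Step 4: x=[4.6766 6.1102 10.2219 13.9230] v=[3.2121 -5.0356 1.1241 -0.1244]
Step 5: x=[5.2770 5.0187 10.4773 13.9106] v=[2.4014 -4.3661 1.0215 -0.0497]
Step 6: x=[5.5314 4.2845 10.6061 13.9336] v=[1.0176 -2.9369 0.5152 0.0920]
Step 7: x=[5.3622 4.0233 10.5478 13.9986] v=[-0.6770 -1.0448 -0.2333 0.2601]
Step 8: x=[4.7741 4.2536 10.2974 14.0980] v=[-2.3523 0.9211 -1.0017 0.3974]
Max displacement = 3.9767

Answer: 3.9767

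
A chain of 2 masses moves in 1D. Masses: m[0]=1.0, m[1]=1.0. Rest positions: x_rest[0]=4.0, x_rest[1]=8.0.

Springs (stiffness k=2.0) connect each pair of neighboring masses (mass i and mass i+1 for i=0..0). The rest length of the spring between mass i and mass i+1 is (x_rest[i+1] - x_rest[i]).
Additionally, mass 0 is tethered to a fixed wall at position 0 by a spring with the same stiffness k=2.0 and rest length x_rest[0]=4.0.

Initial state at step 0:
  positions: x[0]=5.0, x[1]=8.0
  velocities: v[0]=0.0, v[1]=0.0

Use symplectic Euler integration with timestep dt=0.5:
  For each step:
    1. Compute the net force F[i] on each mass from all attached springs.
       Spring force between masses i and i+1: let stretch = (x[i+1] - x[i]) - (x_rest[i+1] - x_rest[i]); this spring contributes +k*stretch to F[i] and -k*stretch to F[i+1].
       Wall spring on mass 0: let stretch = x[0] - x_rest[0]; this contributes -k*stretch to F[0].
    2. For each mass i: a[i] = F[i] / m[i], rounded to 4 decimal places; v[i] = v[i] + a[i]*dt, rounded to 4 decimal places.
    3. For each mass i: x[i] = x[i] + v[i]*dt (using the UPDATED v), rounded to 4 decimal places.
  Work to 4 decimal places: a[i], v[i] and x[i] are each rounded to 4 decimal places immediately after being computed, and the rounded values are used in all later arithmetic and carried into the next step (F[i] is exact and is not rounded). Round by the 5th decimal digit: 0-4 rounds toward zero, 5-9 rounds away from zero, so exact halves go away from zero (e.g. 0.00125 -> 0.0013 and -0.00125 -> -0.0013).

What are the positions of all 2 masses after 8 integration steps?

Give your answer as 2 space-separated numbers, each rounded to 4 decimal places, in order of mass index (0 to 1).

Answer: 3.2383 7.9493

Derivation:
Step 0: x=[5.0000 8.0000] v=[0.0000 0.0000]
Step 1: x=[4.0000 8.5000] v=[-2.0000 1.0000]
Step 2: x=[3.2500 8.7500] v=[-1.5000 0.5000]
Step 3: x=[3.6250 8.2500] v=[0.7500 -1.0000]
Step 4: x=[4.5000 7.4375] v=[1.7500 -1.6250]
Step 5: x=[4.5938 7.1563] v=[0.1875 -0.5625]
Step 6: x=[3.6719 7.5938] v=[-1.8438 0.8750]
Step 7: x=[2.8750 8.0704] v=[-1.5938 0.9531]
Step 8: x=[3.2383 7.9493] v=[0.7266 -0.2423]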